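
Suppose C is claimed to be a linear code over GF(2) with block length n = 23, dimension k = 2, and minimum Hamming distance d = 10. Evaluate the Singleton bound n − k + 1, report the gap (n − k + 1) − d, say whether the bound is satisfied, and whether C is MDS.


Singleton RHS = n − k + 1 = 22, slack = 12, bound satisfied, not MDS.

Singleton bound: d ≤ n − k + 1.
Here n = 23, k = 2, so n − k + 1 = 22.
Given d = 10, check d ≤ 22: YES.
Slack = (n − k + 1) − d = 12.
The code is NOT MDS (slack = 12 > 0).
Description: the claimed parameters are [23, 2, 10]_2; such a code would be non-MDS.


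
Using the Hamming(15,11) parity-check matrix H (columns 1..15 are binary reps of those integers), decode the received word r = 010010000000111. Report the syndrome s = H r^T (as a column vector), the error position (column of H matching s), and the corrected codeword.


s = (1, 0, 1, 1)^T, error position = 11, corrected codeword c = 010010000010111

Compute s = H r^T mod 2 one row at a time:
  s_1 = 0 + 0 + 0 + 0 + 0 + 1 + 1 + 1 = 3 ≡ 1 (mod 2).
  s_2 = 0 + 1 + 0 + 0 + 0 + 1 + 1 + 1 = 4 ≡ 0 (mod 2).
  s_3 = 1 + 0 + 0 + 0 + 0 + 0 + 1 + 1 = 3 ≡ 1 (mod 2).
  s_4 = 0 + 0 + 1 + 0 + 0 + 0 + 1 + 1 = 3 ≡ 1 (mod 2).
s = (1, 0, 1, 1)^T — this equals column 11 of H (binary 1011), so error is at position 11.
Correct: flip bit 11 of r = 010010000000111 to get c = 010010000010111.


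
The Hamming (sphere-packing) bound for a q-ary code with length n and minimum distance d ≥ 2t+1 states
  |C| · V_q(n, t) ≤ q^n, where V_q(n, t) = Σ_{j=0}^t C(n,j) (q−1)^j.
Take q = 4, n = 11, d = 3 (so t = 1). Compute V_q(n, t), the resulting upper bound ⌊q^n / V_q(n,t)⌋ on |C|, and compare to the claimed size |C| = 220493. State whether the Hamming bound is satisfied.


V_q(n, t) = 34, q^n = 4194304, Hamming bound = 123361, |C| = 220493 > bound (violated).

Step 1: Compute V_q(n, t) = Σ_{j=0}^1 C(n, j) (q−1)^j.
  j = 0: C(11,0)·(3)^0 = 1·1 = 1.
  j = 1: C(11,1)·(3)^1 = 11·3 = 33.
  V_q(n, t) = 1 + 33 = 34.
Step 2: q^n = 4^11 = 4194304.
Step 3: Hamming bound ⌊q^n / V_q(n,t)⌋ = ⌊4194304/34⌋ = 123361.
Step 4: Compare |C| = 220493 to 123361: violated.
The claimed |C| lies above the Hamming bound, so no 4-ary code of length 11 with d ≥ 3 can have 220493 codewords.


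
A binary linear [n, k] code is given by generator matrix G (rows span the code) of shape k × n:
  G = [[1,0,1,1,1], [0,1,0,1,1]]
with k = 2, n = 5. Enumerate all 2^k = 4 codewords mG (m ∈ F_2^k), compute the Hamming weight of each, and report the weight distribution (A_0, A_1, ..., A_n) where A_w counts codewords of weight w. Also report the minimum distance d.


Weight distribution: A_0 = 1, A_3 = 2, A_4 = 1. Minimum distance d = 3.

Enumerate all 2^2 = 4 messages m ∈ F_2^2.
For each, compute codeword c = mG in F_2^5, then tally its weight.
  m = 00 → c = 00000, weight = 0.
  m = 10 → c = 10111, weight = 4.
  m = 01 → c = 01011, weight = 3.
  m = 11 → c = 11100, weight = 3.
Tally weights:
  weight 0: 1 codewords.
  weight 3: 2 codewords.
  weight 4: 1 codewords.
Minimum distance d = smallest w > 0 with A_w > 0 = 3.
Sanity: Σ A_w = 4 = 2^2 = 4 ✓.


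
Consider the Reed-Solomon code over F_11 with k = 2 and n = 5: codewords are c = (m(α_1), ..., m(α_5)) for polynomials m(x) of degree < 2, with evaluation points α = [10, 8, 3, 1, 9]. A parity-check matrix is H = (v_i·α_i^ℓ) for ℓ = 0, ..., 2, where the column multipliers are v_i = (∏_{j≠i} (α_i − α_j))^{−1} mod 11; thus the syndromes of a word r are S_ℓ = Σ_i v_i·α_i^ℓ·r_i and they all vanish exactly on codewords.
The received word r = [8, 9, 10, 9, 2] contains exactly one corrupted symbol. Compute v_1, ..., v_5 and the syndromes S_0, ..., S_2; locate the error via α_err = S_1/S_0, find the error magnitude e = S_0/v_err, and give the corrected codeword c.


S = (6, 4, 10), error at position 2, error magnitude e = 2, c = [8, 7, 10, 9, 2].

Step 1: column multipliers v_i = (∏_{j≠i}(α_i − α_j))^{−1} mod 11.
  i = 1 (α = 10): (10−8)(10−3)(10−1)(10−9) = 2·7·9·1 = 126 ≡ 5, so v_1 = 5^{−1} = 9 (mod 11).
  i = 2 (α = 8): (8−10)(8−3)(8−1)(8−9) = (−2)·5·7·(−1) = 70 ≡ 4, so v_2 = 4^{−1} = 3 (mod 11).
  i = 3 (α = 3): (3−10)(3−8)(3−1)(3−9) = (−7)·(−5)·2·(−6) = −420 ≡ 9, so v_3 = 9^{−1} = 5 (mod 11).
  i = 4 (α = 1): (1−10)(1−8)(1−3)(1−9) = (−9)·(−7)·(−2)·(−8) = 1008 ≡ 7, so v_4 = 7^{−1} = 8 (mod 11).
  i = 5 (α = 9): (9−10)(9−8)(9−3)(9−1) = (−1)·1·6·8 = −48 ≡ 7, so v_5 = 7^{−1} = 8 (mod 11).
  v = [9, 3, 5, 8, 8].
Step 2: syndromes of r = [8, 9, 10, 9, 2] (all sums mod 11).
  S_0 = Σ v_i r_i = 9·8 + 3·9 + 5·10 + 8·9 + 8·2 = 237 ≡ 6.
  S_1 = Σ v_i α_i r_i = 9·10·8 + 3·8·9 + 5·3·10 + 8·1·9 + 8·9·2 = 1302 ≡ 4.
  α_i^2 mod 11 = [1, 9, 9, 1, 4].
  S_2 = Σ v_i α_i^2 r_i = 9·1·8 + 3·9·9 + 5·9·10 + 8·1·9 + 8·4·2 = 901 ≡ 10.
  S = (6, 4, 10) ≠ 0, so r is not a codeword (an error is present).
Step 3: locate the error. For a single error e at position i, S_ℓ = v_i·e·α_i^ℓ, so α_err = S_1/S_0.
  S_0^{−1} = 6^{−1} = 2 (mod 11), so α_err = 4·2 = 8 ≡ 8 = α_2. Error position i = 2.
  Consistency check: S_2/S_1 = 10·3 = 30 ≡ 8 = α_err ✓ (single-error assumption holds).
Step 4: error magnitude e = S_0/v_2 = S_0·∏_{j≠2}(α_2 − α_j) = 6·4 = 24 ≡ 2 (mod 11).
Step 5: correct position 2: c_2 = r_2 − e = 9 − 2 ≡ 7 (mod 11). Hence c = [8, 7, 10, 9, 2].
  Check: interpolating c through the α_i gives m(x) = 3 + 6·x (degree < 2) with m(α_i) = c_i for every i, so c is indeed a codeword.


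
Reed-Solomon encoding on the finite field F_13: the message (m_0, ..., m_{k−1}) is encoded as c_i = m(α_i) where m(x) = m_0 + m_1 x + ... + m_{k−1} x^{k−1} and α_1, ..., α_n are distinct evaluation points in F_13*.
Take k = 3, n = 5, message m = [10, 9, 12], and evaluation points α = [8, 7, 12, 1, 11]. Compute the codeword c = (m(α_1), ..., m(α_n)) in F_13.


c = [5, 11, 0, 5, 1]

Message polynomial: m(x) = 10 + 9·x + 12·x^2 (mod 13).
For each evaluation point α_i, compute m(α_i) mod 13:
  α_1 = 8: Horner steps 12 → 1 → 5, so m(8) = 5.
  α_2 = 7: Horner steps 12 → 2 → 11, so m(7) = 11.
  α_3 = 12: Horner steps 12 → 10 → 0, so m(12) = 0.
  α_4 = 1: Horner steps 12 → 8 → 5, so m(1) = 5.
  α_5 = 11: Horner steps 12 → 11 → 1, so m(11) = 1.
Codeword c = [5, 11, 0, 5, 1] ∈ F_13^5.


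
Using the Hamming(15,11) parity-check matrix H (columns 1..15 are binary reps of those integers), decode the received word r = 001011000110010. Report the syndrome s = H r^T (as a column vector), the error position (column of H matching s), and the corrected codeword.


s = (1, 1, 1, 1)^T, error position = 15, corrected codeword c = 001011000110011

Compute s = H r^T mod 2 one row at a time:
  s_1 = 0 + 0 + 1 + 1 + 0 + 0 + 1 + 0 = 3 ≡ 1 (mod 2).
  s_2 = 0 + 1 + 1 + 0 + 0 + 0 + 1 + 0 = 3 ≡ 1 (mod 2).
  s_3 = 0 + 1 + 1 + 0 + 1 + 1 + 1 + 0 = 5 ≡ 1 (mod 2).
  s_4 = 0 + 1 + 1 + 0 + 0 + 1 + 0 + 0 = 3 ≡ 1 (mod 2).
s = (1, 1, 1, 1)^T — this equals column 15 of H (binary 1111), so error is at position 15.
Correct: flip bit 15 of r = 001011000110010 to get c = 001011000110011.


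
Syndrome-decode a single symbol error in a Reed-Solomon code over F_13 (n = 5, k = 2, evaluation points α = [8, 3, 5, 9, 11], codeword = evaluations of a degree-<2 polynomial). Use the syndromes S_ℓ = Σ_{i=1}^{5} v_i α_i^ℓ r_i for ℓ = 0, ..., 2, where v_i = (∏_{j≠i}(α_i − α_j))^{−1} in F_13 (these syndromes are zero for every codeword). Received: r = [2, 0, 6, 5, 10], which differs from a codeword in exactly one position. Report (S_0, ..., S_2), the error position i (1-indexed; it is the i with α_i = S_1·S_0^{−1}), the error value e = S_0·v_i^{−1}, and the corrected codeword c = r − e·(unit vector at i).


S = (6, 1, 11), error at position 5, error magnitude e = 12, c = [2, 0, 6, 5, 11].

Step 1: column multipliers v_i = (∏_{j≠i}(α_i − α_j))^{−1} mod 13.
  i = 1 (α = 8): (8−3)(8−5)(8−9)(8−11) = 5·3·(−1)·(−3) = 45 ≡ 6, so v_1 = 6^{−1} = 11 (mod 13).
  i = 2 (α = 3): (3−8)(3−5)(3−9)(3−11) = (−5)·(−2)·(−6)·(−8) = 480 ≡ 12, so v_2 = 12^{−1} = 12 (mod 13).
  i = 3 (α = 5): (5−8)(5−3)(5−9)(5−11) = (−3)·2·(−4)·(−6) = −144 ≡ 12, so v_3 = 12^{−1} = 12 (mod 13).
  i = 4 (α = 9): (9−8)(9−3)(9−5)(9−11) = 1·6·4·(−2) = −48 ≡ 4, so v_4 = 4^{−1} = 10 (mod 13).
  i = 5 (α = 11): (11−8)(11−3)(11−5)(11−9) = 3·8·6·2 = 288 ≡ 2, so v_5 = 2^{−1} = 7 (mod 13).
  v = [11, 12, 12, 10, 7].
Step 2: syndromes of r = [2, 0, 6, 5, 10] (all sums mod 13).
  S_0 = Σ v_i r_i = 11·2 + 12·0 + 12·6 + 10·5 + 7·10 = 214 ≡ 6.
  S_1 = Σ v_i α_i r_i = 11·8·2 + 12·3·0 + 12·5·6 + 10·9·5 + 7·11·10 = 1756 ≡ 1.
  α_i^2 mod 13 = [12, 9, 12, 3, 4].
  S_2 = Σ v_i α_i^2 r_i = 11·12·2 + 12·9·0 + 12·12·6 + 10·3·5 + 7·4·10 = 1558 ≡ 11.
  S = (6, 1, 11) ≠ 0, so r is not a codeword (an error is present).
Step 3: locate the error. For a single error e at position i, S_ℓ = v_i·e·α_i^ℓ, so α_err = S_1/S_0.
  S_0^{−1} = 6^{−1} = 11 (mod 13), so α_err = 1·11 = 11 ≡ 11 = α_5. Error position i = 5.
  Consistency check: S_2/S_1 = 11·1 = 11 ≡ 11 = α_err ✓ (single-error assumption holds).
Step 4: error magnitude e = S_0/v_5 = S_0·∏_{j≠5}(α_5 − α_j) = 6·2 = 12 ≡ 12 (mod 13).
Step 5: correct position 5: c_5 = r_5 − e = 10 − 12 ≡ 11 (mod 13). Hence c = [2, 0, 6, 5, 11].
  Check: interpolating c through the α_i gives m(x) = 4 + 3·x (degree < 2) with m(α_i) = c_i for every i, so c is indeed a codeword.


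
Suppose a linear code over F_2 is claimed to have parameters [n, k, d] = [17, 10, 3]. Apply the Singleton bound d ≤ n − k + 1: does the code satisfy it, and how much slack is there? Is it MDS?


Singleton RHS = n − k + 1 = 8, slack = 5, bound satisfied, not MDS.

Singleton bound: d ≤ n − k + 1.
Here n = 17, k = 10, so n − k + 1 = 8.
Given d = 3, check d ≤ 8: YES.
Slack = (n − k + 1) − d = 5.
The code is NOT MDS (slack = 5 > 0).
Description: the claimed parameters are [17, 10, 3]_2; such a code would be non-MDS.


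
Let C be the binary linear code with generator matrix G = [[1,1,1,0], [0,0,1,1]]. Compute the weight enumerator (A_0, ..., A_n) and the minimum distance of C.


Weight distribution: A_0 = 1, A_2 = 1, A_3 = 2. Minimum distance d = 2.

Enumerate all 2^2 = 4 messages m ∈ F_2^2.
For each, compute codeword c = mG in F_2^4, then tally its weight.
  m = 00 → c = 0000, weight = 0.
  m = 10 → c = 1110, weight = 3.
  m = 01 → c = 0011, weight = 2.
  m = 11 → c = 1101, weight = 3.
Tally weights:
  weight 0: 1 codewords.
  weight 2: 1 codewords.
  weight 3: 2 codewords.
Minimum distance d = smallest w > 0 with A_w > 0 = 2.
Sanity: Σ A_w = 4 = 2^2 = 4 ✓.


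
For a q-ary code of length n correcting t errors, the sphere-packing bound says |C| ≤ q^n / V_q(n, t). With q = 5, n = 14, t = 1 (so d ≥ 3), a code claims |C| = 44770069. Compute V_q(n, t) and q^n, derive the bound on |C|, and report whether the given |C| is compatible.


V_q(n, t) = 57, q^n = 6103515625, Hamming bound = 107079221, |C| = 44770069 ≤ bound (satisfied).

Step 1: Compute V_q(n, t) = Σ_{j=0}^1 C(n, j) (q−1)^j.
  j = 0: C(14,0)·(4)^0 = 1·1 = 1.
  j = 1: C(14,1)·(4)^1 = 14·4 = 56.
  V_q(n, t) = 1 + 56 = 57.
Step 2: q^n = 5^14 = 6103515625.
Step 3: Hamming bound ⌊q^n / V_q(n,t)⌋ = ⌊6103515625/57⌋ = 107079221.
Step 4: Compare |C| = 44770069 to 107079221: satisfied.
The claimed |C| lies below the Hamming bound.


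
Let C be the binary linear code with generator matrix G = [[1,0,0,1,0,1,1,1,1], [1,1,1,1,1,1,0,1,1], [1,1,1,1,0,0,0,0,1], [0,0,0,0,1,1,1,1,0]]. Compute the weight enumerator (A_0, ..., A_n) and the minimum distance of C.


Weight distribution: A_0 = 1, A_1 = 1, A_3 = 2, A_4 = 4, A_5 = 4, A_6 = 2, A_8 = 1, A_9 = 1. Minimum distance d = 1.

Enumerate all 2^4 = 16 messages m ∈ F_2^4.
For each, compute codeword c = mG in F_2^9, then tally its weight.
  m = 0000 → c = 000000000, weight = 0.
  m = 1000 → c = 100101111, weight = 6.
  m = 0100 → c = 111111011, weight = 8.
  m = 1100 → c = 011010100, weight = 4.
  m = 0010 → c = 111100001, weight = 5.
  m = 1010 → c = 011001110, weight = 5.
  m = 0110 → c = 000011010, weight = 3.
  m = 1110 → c = 100110101, weight = 5.
  m = 0001 → c = 000011110, weight = 4.
  m = 1001 → c = 100110001, weight = 4.
  m = 0101 → c = 111100101, weight = 6.
  m = 1101 → c = 011001010, weight = 4.
  m = 0011 → c = 111111111, weight = 9.
  m = 1011 → c = 011010000, weight = 3.
  m = 0111 → c = 000000100, weight = 1.
  m = 1111 → c = 100101011, weight = 5.
Tally weights:
  weight 0: 1 codewords.
  weight 1: 1 codewords.
  weight 3: 2 codewords.
  weight 4: 4 codewords.
  weight 5: 4 codewords.
  weight 6: 2 codewords.
  weight 8: 1 codewords.
  weight 9: 1 codewords.
Minimum distance d = smallest w > 0 with A_w > 0 = 1.
Sanity: Σ A_w = 16 = 2^4 = 16 ✓.


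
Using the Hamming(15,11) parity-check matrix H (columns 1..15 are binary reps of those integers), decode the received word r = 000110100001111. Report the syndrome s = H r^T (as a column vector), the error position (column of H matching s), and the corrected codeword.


s = (0, 1, 1, 0)^T, error position = 6, corrected codeword c = 000111100001111

Compute s = H r^T mod 2 one row at a time:
  s_1 = 0 + 0 + 0 + 0 + 1 + 1 + 1 + 1 = 4 ≡ 0 (mod 2).
  s_2 = 1 + 1 + 0 + 1 + 1 + 1 + 1 + 1 = 7 ≡ 1 (mod 2).
  s_3 = 0 + 0 + 0 + 1 + 0 + 0 + 1 + 1 = 3 ≡ 1 (mod 2).
  s_4 = 0 + 0 + 1 + 1 + 0 + 0 + 1 + 1 = 4 ≡ 0 (mod 2).
s = (0, 1, 1, 0)^T — this equals column 6 of H (binary 0110), so error is at position 6.
Correct: flip bit 6 of r = 000110100001111 to get c = 000111100001111.


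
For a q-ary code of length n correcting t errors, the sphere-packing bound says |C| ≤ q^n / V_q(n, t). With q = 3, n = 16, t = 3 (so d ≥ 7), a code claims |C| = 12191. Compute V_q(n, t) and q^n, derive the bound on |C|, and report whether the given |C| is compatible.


V_q(n, t) = 4993, q^n = 43046721, Hamming bound = 8621, |C| = 12191 > bound (violated).

Step 1: Compute V_q(n, t) = Σ_{j=0}^3 C(n, j) (q−1)^j.
  j = 0: C(16,0)·(2)^0 = 1·1 = 1.
  j = 1: C(16,1)·(2)^1 = 16·2 = 32.
  j = 2: C(16,2)·(2)^2 = 120·4 = 480.
  j = 3: C(16,3)·(2)^3 = 560·8 = 4480.
  V_q(n, t) = 1 + 32 + 480 + 4480 = 4993.
Step 2: q^n = 3^16 = 43046721.
Step 3: Hamming bound ⌊q^n / V_q(n,t)⌋ = ⌊43046721/4993⌋ = 8621.
Step 4: Compare |C| = 12191 to 8621: violated.
The claimed |C| lies above the Hamming bound, so no 3-ary code of length 16 with d ≥ 7 can have 12191 codewords.


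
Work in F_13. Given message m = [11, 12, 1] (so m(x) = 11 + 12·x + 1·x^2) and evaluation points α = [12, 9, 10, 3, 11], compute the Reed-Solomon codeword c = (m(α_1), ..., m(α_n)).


c = [0, 5, 10, 4, 4]

Message polynomial: m(x) = 11 + 12·x + 1·x^2 (mod 13).
For each evaluation point α_i, compute m(α_i) mod 13:
  α_1 = 12: Horner steps 1 → 11 → 0, so m(12) = 0.
  α_2 = 9: Horner steps 1 → 8 → 5, so m(9) = 5.
  α_3 = 10: Horner steps 1 → 9 → 10, so m(10) = 10.
  α_4 = 3: Horner steps 1 → 2 → 4, so m(3) = 4.
  α_5 = 11: Horner steps 1 → 10 → 4, so m(11) = 4.
Codeword c = [0, 5, 10, 4, 4] ∈ F_13^5.


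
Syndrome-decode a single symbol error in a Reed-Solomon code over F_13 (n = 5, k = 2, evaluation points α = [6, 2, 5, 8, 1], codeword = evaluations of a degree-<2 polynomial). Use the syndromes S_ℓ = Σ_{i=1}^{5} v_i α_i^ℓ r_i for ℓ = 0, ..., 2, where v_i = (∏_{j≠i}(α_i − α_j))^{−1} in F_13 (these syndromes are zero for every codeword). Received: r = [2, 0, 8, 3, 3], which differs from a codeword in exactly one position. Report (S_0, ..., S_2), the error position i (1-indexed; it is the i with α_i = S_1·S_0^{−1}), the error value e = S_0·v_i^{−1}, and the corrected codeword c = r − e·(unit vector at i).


S = (1, 1, 1), error at position 5, error magnitude e = 10, c = [2, 0, 8, 3, 6].

Step 1: column multipliers v_i = (∏_{j≠i}(α_i − α_j))^{−1} mod 13.
  i = 1 (α = 6): (6−2)(6−5)(6−8)(6−1) = 4·1·(−2)·5 = −40 ≡ 12, so v_1 = 12^{−1} = 12 (mod 13).
  i = 2 (α = 2): (2−6)(2−5)(2−8)(2−1) = (−4)·(−3)·(−6)·1 = −72 ≡ 6, so v_2 = 6^{−1} = 11 (mod 13).
  i = 3 (α = 5): (5−6)(5−2)(5−8)(5−1) = (−1)·3·(−3)·4 = 36 ≡ 10, so v_3 = 10^{−1} = 4 (mod 13).
  i = 4 (α = 8): (8−6)(8−2)(8−5)(8−1) = 2·6·3·7 = 252 ≡ 5, so v_4 = 5^{−1} = 8 (mod 13).
  i = 5 (α = 1): (1−6)(1−2)(1−5)(1−8) = (−5)·(−1)·(−4)·(−7) = 140 ≡ 10, so v_5 = 10^{−1} = 4 (mod 13).
  v = [12, 11, 4, 8, 4].
Step 2: syndromes of r = [2, 0, 8, 3, 3] (all sums mod 13).
  S_0 = Σ v_i r_i = 12·2 + 11·0 + 4·8 + 8·3 + 4·3 = 92 ≡ 1.
  S_1 = Σ v_i α_i r_i = 12·6·2 + 11·2·0 + 4·5·8 + 8·8·3 + 4·1·3 = 508 ≡ 1.
  α_i^2 mod 13 = [10, 4, 12, 12, 1].
  S_2 = Σ v_i α_i^2 r_i = 12·10·2 + 11·4·0 + 4·12·8 + 8·12·3 + 4·1·3 = 924 ≡ 1.
  S = (1, 1, 1) ≠ 0, so r is not a codeword (an error is present).
Step 3: locate the error. For a single error e at position i, S_ℓ = v_i·e·α_i^ℓ, so α_err = S_1/S_0.
  S_0^{−1} = 1^{−1} = 1 (mod 13), so α_err = 1·1 = 1 ≡ 1 = α_5. Error position i = 5.
  Consistency check: S_2/S_1 = 1·1 = 1 ≡ 1 = α_err ✓ (single-error assumption holds).
Step 4: error magnitude e = S_0/v_5 = S_0·∏_{j≠5}(α_5 − α_j) = 1·10 = 10 ≡ 10 (mod 13).
Step 5: correct position 5: c_5 = r_5 − e = 3 − 10 ≡ 6 (mod 13). Hence c = [2, 0, 8, 3, 6].
  Check: interpolating c through the α_i gives m(x) = 12 + 7·x (degree < 2) with m(α_i) = c_i for every i, so c is indeed a codeword.


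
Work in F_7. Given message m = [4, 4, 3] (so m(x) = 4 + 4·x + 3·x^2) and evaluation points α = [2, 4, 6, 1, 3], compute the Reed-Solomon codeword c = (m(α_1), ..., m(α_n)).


c = [3, 5, 3, 4, 1]

Message polynomial: m(x) = 4 + 4·x + 3·x^2 (mod 7).
For each evaluation point α_i, compute m(α_i) mod 7:
  α_1 = 2: Horner steps 3 → 3 → 3, so m(2) = 3.
  α_2 = 4: Horner steps 3 → 2 → 5, so m(4) = 5.
  α_3 = 6: Horner steps 3 → 1 → 3, so m(6) = 3.
  α_4 = 1: Horner steps 3 → 0 → 4, so m(1) = 4.
  α_5 = 3: Horner steps 3 → 6 → 1, so m(3) = 1.
Codeword c = [3, 5, 3, 4, 1] ∈ F_7^5.


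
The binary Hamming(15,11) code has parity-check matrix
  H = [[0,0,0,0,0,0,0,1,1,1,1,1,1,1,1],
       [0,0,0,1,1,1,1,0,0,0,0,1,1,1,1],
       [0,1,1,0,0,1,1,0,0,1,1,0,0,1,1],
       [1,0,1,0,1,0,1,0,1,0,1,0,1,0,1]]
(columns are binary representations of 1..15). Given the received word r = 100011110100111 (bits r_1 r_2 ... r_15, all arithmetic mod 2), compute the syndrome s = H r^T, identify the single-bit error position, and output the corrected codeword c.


s = (1, 0, 1, 1)^T, error position = 11, corrected codeword c = 100011110110111

Compute s = H r^T mod 2 one row at a time:
  s_1 = 1 + 0 + 1 + 0 + 0 + 1 + 1 + 1 = 5 ≡ 1 (mod 2).
  s_2 = 0 + 1 + 1 + 1 + 0 + 1 + 1 + 1 = 6 ≡ 0 (mod 2).
  s_3 = 0 + 0 + 1 + 1 + 1 + 0 + 1 + 1 = 5 ≡ 1 (mod 2).
  s_4 = 1 + 0 + 1 + 1 + 0 + 0 + 1 + 1 = 5 ≡ 1 (mod 2).
s = (1, 0, 1, 1)^T — this equals column 11 of H (binary 1011), so error is at position 11.
Correct: flip bit 11 of r = 100011110100111 to get c = 100011110110111.


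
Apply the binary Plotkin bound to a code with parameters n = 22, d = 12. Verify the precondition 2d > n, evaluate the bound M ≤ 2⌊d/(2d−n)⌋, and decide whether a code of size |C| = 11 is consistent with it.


Plotkin bound M ≤ 12; given |C| = 11 ≤ bound (satisfied).

Check applicability: 2d = 24, n = 22.
2d − n = 2 > 0, so Plotkin applies.
Compute d/(2d−n) = 12/2 ≈ 6.0000.
⌊d/(2d−n)⌋ = 6.
Plotkin bound: M ≤ 2·6 = 12.
Given |C| = 11, check: satisfied.
This |C| is below the Plotkin bound.


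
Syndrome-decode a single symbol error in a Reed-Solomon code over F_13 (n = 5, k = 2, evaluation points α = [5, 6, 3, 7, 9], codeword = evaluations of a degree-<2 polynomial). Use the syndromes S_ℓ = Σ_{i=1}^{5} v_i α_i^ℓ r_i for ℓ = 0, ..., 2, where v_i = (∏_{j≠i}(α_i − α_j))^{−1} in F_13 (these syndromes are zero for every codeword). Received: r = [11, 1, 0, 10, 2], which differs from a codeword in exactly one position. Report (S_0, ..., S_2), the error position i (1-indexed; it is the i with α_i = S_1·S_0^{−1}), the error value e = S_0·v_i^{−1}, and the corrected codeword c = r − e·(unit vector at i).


S = (11, 3, 2), error at position 1, error magnitude e = 6, c = [5, 1, 0, 10, 2].

Step 1: column multipliers v_i = (∏_{j≠i}(α_i − α_j))^{−1} mod 13.
  i = 1 (α = 5): (5−6)(5−3)(5−7)(5−9) = (−1)·2·(−2)·(−4) = −16 ≡ 10, so v_1 = 10^{−1} = 4 (mod 13).
  i = 2 (α = 6): (6−5)(6−3)(6−7)(6−9) = 1·3·(−1)·(−3) = 9 ≡ 9, so v_2 = 9^{−1} = 3 (mod 13).
  i = 3 (α = 3): (3−5)(3−6)(3−7)(3−9) = (−2)·(−3)·(−4)·(−6) = 144 ≡ 1, so v_3 = 1^{−1} = 1 (mod 13).
  i = 4 (α = 7): (7−5)(7−6)(7−3)(7−9) = 2·1·4·(−2) = −16 ≡ 10, so v_4 = 10^{−1} = 4 (mod 13).
  i = 5 (α = 9): (9−5)(9−6)(9−3)(9−7) = 4·3·6·2 = 144 ≡ 1, so v_5 = 1^{−1} = 1 (mod 13).
  v = [4, 3, 1, 4, 1].
Step 2: syndromes of r = [11, 1, 0, 10, 2] (all sums mod 13).
  S_0 = Σ v_i r_i = 4·11 + 3·1 + 1·0 + 4·10 + 1·2 = 89 ≡ 11.
  S_1 = Σ v_i α_i r_i = 4·5·11 + 3·6·1 + 1·3·0 + 4·7·10 + 1·9·2 = 536 ≡ 3.
  α_i^2 mod 13 = [12, 10, 9, 10, 3].
  S_2 = Σ v_i α_i^2 r_i = 4·12·11 + 3·10·1 + 1·9·0 + 4·10·10 + 1·3·2 = 964 ≡ 2.
  S = (11, 3, 2) ≠ 0, so r is not a codeword (an error is present).
Step 3: locate the error. For a single error e at position i, S_ℓ = v_i·e·α_i^ℓ, so α_err = S_1/S_0.
  S_0^{−1} = 11^{−1} = 6 (mod 13), so α_err = 3·6 = 18 ≡ 5 = α_1. Error position i = 1.
  Consistency check: S_2/S_1 = 2·9 = 18 ≡ 5 = α_err ✓ (single-error assumption holds).
Step 4: error magnitude e = S_0/v_1 = S_0·∏_{j≠1}(α_1 − α_j) = 11·10 = 110 ≡ 6 (mod 13).
Step 5: correct position 1: c_1 = r_1 − e = 11 − 6 ≡ 5 (mod 13). Hence c = [5, 1, 0, 10, 2].
  Check: interpolating c through the α_i gives m(x) = 12 + 9·x (degree < 2) with m(α_i) = c_i for every i, so c is indeed a codeword.


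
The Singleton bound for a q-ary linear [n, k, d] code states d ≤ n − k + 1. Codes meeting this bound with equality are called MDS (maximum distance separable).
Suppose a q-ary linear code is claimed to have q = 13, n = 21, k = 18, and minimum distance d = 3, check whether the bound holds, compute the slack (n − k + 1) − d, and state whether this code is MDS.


Singleton RHS = n − k + 1 = 4, slack = 1, bound satisfied, not MDS.

Singleton bound: d ≤ n − k + 1.
Here n = 21, k = 18, so n − k + 1 = 4.
Given d = 3, check d ≤ 4: YES.
Slack = (n − k + 1) − d = 1.
The code is NOT MDS (slack = 1 > 0).
Description: the claimed parameters are [21, 18, 3]_13; such a code would be non-MDS.


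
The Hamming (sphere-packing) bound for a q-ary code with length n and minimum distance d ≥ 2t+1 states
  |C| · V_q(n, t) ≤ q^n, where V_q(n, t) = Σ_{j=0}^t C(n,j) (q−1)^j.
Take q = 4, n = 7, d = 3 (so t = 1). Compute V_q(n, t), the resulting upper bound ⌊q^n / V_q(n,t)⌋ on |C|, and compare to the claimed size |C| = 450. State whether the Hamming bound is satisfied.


V_q(n, t) = 22, q^n = 16384, Hamming bound = 744, |C| = 450 ≤ bound (satisfied).

Step 1: Compute V_q(n, t) = Σ_{j=0}^1 C(n, j) (q−1)^j.
  j = 0: C(7,0)·(3)^0 = 1·1 = 1.
  j = 1: C(7,1)·(3)^1 = 7·3 = 21.
  V_q(n, t) = 1 + 21 = 22.
Step 2: q^n = 4^7 = 16384.
Step 3: Hamming bound ⌊q^n / V_q(n,t)⌋ = ⌊16384/22⌋ = 744.
Step 4: Compare |C| = 450 to 744: satisfied.
The claimed |C| lies below the Hamming bound.


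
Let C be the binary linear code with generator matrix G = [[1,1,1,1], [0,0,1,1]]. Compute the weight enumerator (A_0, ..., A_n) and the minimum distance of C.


Weight distribution: A_0 = 1, A_2 = 2, A_4 = 1. Minimum distance d = 2.

Enumerate all 2^2 = 4 messages m ∈ F_2^2.
For each, compute codeword c = mG in F_2^4, then tally its weight.
  m = 00 → c = 0000, weight = 0.
  m = 10 → c = 1111, weight = 4.
  m = 01 → c = 0011, weight = 2.
  m = 11 → c = 1100, weight = 2.
Tally weights:
  weight 0: 1 codewords.
  weight 2: 2 codewords.
  weight 4: 1 codewords.
Minimum distance d = smallest w > 0 with A_w > 0 = 2.
Sanity: Σ A_w = 4 = 2^2 = 4 ✓.


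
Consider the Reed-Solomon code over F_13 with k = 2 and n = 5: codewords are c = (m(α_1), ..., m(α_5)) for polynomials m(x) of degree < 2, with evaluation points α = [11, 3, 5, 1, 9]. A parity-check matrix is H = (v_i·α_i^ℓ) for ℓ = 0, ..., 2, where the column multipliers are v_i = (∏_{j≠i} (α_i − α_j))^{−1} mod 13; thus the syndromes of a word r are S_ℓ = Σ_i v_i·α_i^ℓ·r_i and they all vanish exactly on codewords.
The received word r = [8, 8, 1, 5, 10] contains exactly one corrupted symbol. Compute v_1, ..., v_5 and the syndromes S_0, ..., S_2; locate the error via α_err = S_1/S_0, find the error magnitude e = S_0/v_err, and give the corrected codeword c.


S = (6, 5, 2), error at position 2, error magnitude e = 5, c = [8, 3, 1, 5, 10].

Step 1: column multipliers v_i = (∏_{j≠i}(α_i − α_j))^{−1} mod 13.
  i = 1 (α = 11): (11−3)(11−5)(11−1)(11−9) = 8·6·10·2 = 960 ≡ 11, so v_1 = 11^{−1} = 6 (mod 13).
  i = 2 (α = 3): (3−11)(3−5)(3−1)(3−9) = (−8)·(−2)·2·(−6) = −192 ≡ 3, so v_2 = 3^{−1} = 9 (mod 13).
  i = 3 (α = 5): (5−11)(5−3)(5−1)(5−9) = (−6)·2·4·(−4) = 192 ≡ 10, so v_3 = 10^{−1} = 4 (mod 13).
  i = 4 (α = 1): (1−11)(1−3)(1−5)(1−9) = (−10)·(−2)·(−4)·(−8) = 640 ≡ 3, so v_4 = 3^{−1} = 9 (mod 13).
  i = 5 (α = 9): (9−11)(9−3)(9−5)(9−1) = (−2)·6·4·8 = −384 ≡ 6, so v_5 = 6^{−1} = 11 (mod 13).
  v = [6, 9, 4, 9, 11].
Step 2: syndromes of r = [8, 8, 1, 5, 10] (all sums mod 13).
  S_0 = Σ v_i r_i = 6·8 + 9·8 + 4·1 + 9·5 + 11·10 = 279 ≡ 6.
  S_1 = Σ v_i α_i r_i = 6·11·8 + 9·3·8 + 4·5·1 + 9·1·5 + 11·9·10 = 1799 ≡ 5.
  α_i^2 mod 13 = [4, 9, 12, 1, 3].
  S_2 = Σ v_i α_i^2 r_i = 6·4·8 + 9·9·8 + 4·12·1 + 9·1·5 + 11·3·10 = 1263 ≡ 2.
  S = (6, 5, 2) ≠ 0, so r is not a codeword (an error is present).
Step 3: locate the error. For a single error e at position i, S_ℓ = v_i·e·α_i^ℓ, so α_err = S_1/S_0.
  S_0^{−1} = 6^{−1} = 11 (mod 13), so α_err = 5·11 = 55 ≡ 3 = α_2. Error position i = 2.
  Consistency check: S_2/S_1 = 2·8 = 16 ≡ 3 = α_err ✓ (single-error assumption holds).
Step 4: error magnitude e = S_0/v_2 = S_0·∏_{j≠2}(α_2 − α_j) = 6·3 = 18 ≡ 5 (mod 13).
Step 5: correct position 2: c_2 = r_2 − e = 8 − 5 ≡ 3 (mod 13). Hence c = [8, 3, 1, 5, 10].
  Check: interpolating c through the α_i gives m(x) = 6 + 12·x (degree < 2) with m(α_i) = c_i for every i, so c is indeed a codeword.


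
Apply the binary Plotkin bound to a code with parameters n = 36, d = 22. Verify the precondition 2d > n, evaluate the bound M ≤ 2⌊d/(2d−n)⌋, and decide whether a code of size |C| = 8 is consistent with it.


Plotkin bound M ≤ 4; given |C| = 8 > bound (violated).

Check applicability: 2d = 44, n = 36.
2d − n = 8 > 0, so Plotkin applies.
Compute d/(2d−n) = 22/8 ≈ 2.7500.
⌊d/(2d−n)⌋ = 2.
Plotkin bound: M ≤ 2·2 = 4.
Given |C| = 8, check: VIOLATED.
This |C| is above the Plotkin bound, so no binary code with n = 36, d = 22 and 8 codewords exists.


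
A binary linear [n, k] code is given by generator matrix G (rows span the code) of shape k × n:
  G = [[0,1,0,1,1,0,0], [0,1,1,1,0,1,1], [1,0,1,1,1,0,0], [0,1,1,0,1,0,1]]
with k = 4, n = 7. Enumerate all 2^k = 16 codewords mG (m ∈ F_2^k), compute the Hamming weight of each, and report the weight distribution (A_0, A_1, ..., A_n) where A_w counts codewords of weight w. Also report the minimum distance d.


Weight distribution: A_0 = 1, A_2 = 1, A_3 = 6, A_4 = 5, A_5 = 2, A_6 = 1. Minimum distance d = 2.

Enumerate all 2^4 = 16 messages m ∈ F_2^4.
For each, compute codeword c = mG in F_2^7, then tally its weight.
  m = 0000 → c = 0000000, weight = 0.
  m = 1000 → c = 0101100, weight = 3.
  m = 0100 → c = 0111011, weight = 5.
  m = 1100 → c = 0010111, weight = 4.
  m = 0010 → c = 1011100, weight = 4.
  m = 1010 → c = 1110000, weight = 3.
  m = 0110 → c = 1100111, weight = 5.
  m = 1110 → c = 1001011, weight = 4.
  m = 0001 → c = 0110101, weight = 4.
  m = 1001 → c = 0011001, weight = 3.
  m = 0101 → c = 0001110, weight = 3.
  m = 1101 → c = 0100010, weight = 2.
  m = 0011 → c = 1101001, weight = 4.
  m = 1011 → c = 1000101, weight = 3.
  m = 0111 → c = 1010010, weight = 3.
  m = 1111 → c = 1111110, weight = 6.
Tally weights:
  weight 0: 1 codewords.
  weight 2: 1 codewords.
  weight 3: 6 codewords.
  weight 4: 5 codewords.
  weight 5: 2 codewords.
  weight 6: 1 codewords.
Minimum distance d = smallest w > 0 with A_w > 0 = 2.
Sanity: Σ A_w = 16 = 2^4 = 16 ✓.


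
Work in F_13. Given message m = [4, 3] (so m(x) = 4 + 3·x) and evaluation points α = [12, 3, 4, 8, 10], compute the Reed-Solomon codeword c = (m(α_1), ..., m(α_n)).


c = [1, 0, 3, 2, 8]

Message polynomial: m(x) = 4 + 3·x (mod 13).
For each evaluation point α_i, compute m(α_i) mod 13:
  α_1 = 12: Horner steps 3 → 1, so m(12) = 1.
  α_2 = 3: Horner steps 3 → 0, so m(3) = 0.
  α_3 = 4: Horner steps 3 → 3, so m(4) = 3.
  α_4 = 8: Horner steps 3 → 2, so m(8) = 2.
  α_5 = 10: Horner steps 3 → 8, so m(10) = 8.
Codeword c = [1, 0, 3, 2, 8] ∈ F_13^5.


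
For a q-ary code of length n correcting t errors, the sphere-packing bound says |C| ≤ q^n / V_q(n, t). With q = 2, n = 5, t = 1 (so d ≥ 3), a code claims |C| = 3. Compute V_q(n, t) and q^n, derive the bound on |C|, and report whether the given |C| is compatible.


V_q(n, t) = 6, q^n = 32, Hamming bound = 5, |C| = 3 ≤ bound (satisfied).

Step 1: Compute V_q(n, t) = Σ_{j=0}^1 C(n, j) (q−1)^j.
  j = 0: C(5,0)·(1)^0 = 1·1 = 1.
  j = 1: C(5,1)·(1)^1 = 5·1 = 5.
  V_q(n, t) = 1 + 5 = 6.
Step 2: q^n = 2^5 = 32.
Step 3: Hamming bound ⌊q^n / V_q(n,t)⌋ = ⌊32/6⌋ = 5.
Step 4: Compare |C| = 3 to 5: satisfied.
The claimed |C| lies below the Hamming bound.


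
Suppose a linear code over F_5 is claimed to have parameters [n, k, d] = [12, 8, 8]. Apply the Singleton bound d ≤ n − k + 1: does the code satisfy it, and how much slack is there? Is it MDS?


Singleton RHS = n − k + 1 = 5, slack = -3, bound violated (no such code; not MDS).

Singleton bound: d ≤ n − k + 1.
Here n = 12, k = 8, so n − k + 1 = 5.
Given d = 8, check d ≤ 5: NO.
Slack = (n − k + 1) − d = -3.
The slack is negative: d = 8 exceeds n − k + 1 = 5 by 3, so the Singleton bound is violated and no linear [12, 8, 8]_5 code can exist. In particular it is not MDS (MDS requires d = n − k + 1 exactly).
Description: the claimed parameters are [12, 8, 8]_5; such a code would be impossible (violates the Singleton bound).


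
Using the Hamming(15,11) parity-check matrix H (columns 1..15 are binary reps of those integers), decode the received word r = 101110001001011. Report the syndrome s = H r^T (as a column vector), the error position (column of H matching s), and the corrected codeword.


s = (0, 1, 1, 1)^T, error position = 7, corrected codeword c = 101110101001011

Compute s = H r^T mod 2 one row at a time:
  s_1 = 0 + 1 + 0 + 0 + 1 + 0 + 1 + 1 = 4 ≡ 0 (mod 2).
  s_2 = 1 + 1 + 0 + 0 + 1 + 0 + 1 + 1 = 5 ≡ 1 (mod 2).
  s_3 = 0 + 1 + 0 + 0 + 0 + 0 + 1 + 1 = 3 ≡ 1 (mod 2).
  s_4 = 1 + 1 + 1 + 0 + 1 + 0 + 0 + 1 = 5 ≡ 1 (mod 2).
s = (0, 1, 1, 1)^T — this equals column 7 of H (binary 0111), so error is at position 7.
Correct: flip bit 7 of r = 101110001001011 to get c = 101110101001011.


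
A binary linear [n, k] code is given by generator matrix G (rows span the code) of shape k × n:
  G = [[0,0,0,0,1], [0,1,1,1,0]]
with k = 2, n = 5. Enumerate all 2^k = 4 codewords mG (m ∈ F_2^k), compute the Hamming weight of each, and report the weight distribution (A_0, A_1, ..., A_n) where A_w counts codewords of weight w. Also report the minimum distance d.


Weight distribution: A_0 = 1, A_1 = 1, A_3 = 1, A_4 = 1. Minimum distance d = 1.

Enumerate all 2^2 = 4 messages m ∈ F_2^2.
For each, compute codeword c = mG in F_2^5, then tally its weight.
  m = 00 → c = 00000, weight = 0.
  m = 10 → c = 00001, weight = 1.
  m = 01 → c = 01110, weight = 3.
  m = 11 → c = 01111, weight = 4.
Tally weights:
  weight 0: 1 codewords.
  weight 1: 1 codewords.
  weight 3: 1 codewords.
  weight 4: 1 codewords.
Minimum distance d = smallest w > 0 with A_w > 0 = 1.
Sanity: Σ A_w = 4 = 2^2 = 4 ✓.


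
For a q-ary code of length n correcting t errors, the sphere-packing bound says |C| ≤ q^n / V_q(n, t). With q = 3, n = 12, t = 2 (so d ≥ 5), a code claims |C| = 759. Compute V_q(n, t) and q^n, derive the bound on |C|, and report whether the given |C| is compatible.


V_q(n, t) = 289, q^n = 531441, Hamming bound = 1838, |C| = 759 ≤ bound (satisfied).

Step 1: Compute V_q(n, t) = Σ_{j=0}^2 C(n, j) (q−1)^j.
  j = 0: C(12,0)·(2)^0 = 1·1 = 1.
  j = 1: C(12,1)·(2)^1 = 12·2 = 24.
  j = 2: C(12,2)·(2)^2 = 66·4 = 264.
  V_q(n, t) = 1 + 24 + 264 = 289.
Step 2: q^n = 3^12 = 531441.
Step 3: Hamming bound ⌊q^n / V_q(n,t)⌋ = ⌊531441/289⌋ = 1838.
Step 4: Compare |C| = 759 to 1838: satisfied.
The claimed |C| lies below the Hamming bound.


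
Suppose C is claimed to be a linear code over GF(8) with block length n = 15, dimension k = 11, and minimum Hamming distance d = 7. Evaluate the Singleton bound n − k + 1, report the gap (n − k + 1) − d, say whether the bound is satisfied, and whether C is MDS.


Singleton RHS = n − k + 1 = 5, slack = -2, bound violated (no such code; not MDS).

Singleton bound: d ≤ n − k + 1.
Here n = 15, k = 11, so n − k + 1 = 5.
Given d = 7, check d ≤ 5: NO.
Slack = (n − k + 1) − d = -2.
The slack is negative: d = 7 exceeds n − k + 1 = 5 by 2, so the Singleton bound is violated and no linear [15, 11, 7]_8 code can exist. In particular it is not MDS (MDS requires d = n − k + 1 exactly).
Description: the claimed parameters are [15, 11, 7]_8; such a code would be impossible (violates the Singleton bound).


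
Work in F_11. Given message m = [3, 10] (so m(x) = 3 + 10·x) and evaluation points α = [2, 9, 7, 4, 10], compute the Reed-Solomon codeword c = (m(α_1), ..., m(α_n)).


c = [1, 5, 7, 10, 4]

Message polynomial: m(x) = 3 + 10·x (mod 11).
For each evaluation point α_i, compute m(α_i) mod 11:
  α_1 = 2: Horner steps 10 → 1, so m(2) = 1.
  α_2 = 9: Horner steps 10 → 5, so m(9) = 5.
  α_3 = 7: Horner steps 10 → 7, so m(7) = 7.
  α_4 = 4: Horner steps 10 → 10, so m(4) = 10.
  α_5 = 10: Horner steps 10 → 4, so m(10) = 4.
Codeword c = [1, 5, 7, 10, 4] ∈ F_11^5.


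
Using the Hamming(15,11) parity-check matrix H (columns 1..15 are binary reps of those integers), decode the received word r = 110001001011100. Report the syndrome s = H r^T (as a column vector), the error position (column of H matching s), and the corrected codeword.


s = (0, 1, 1, 0)^T, error position = 6, corrected codeword c = 110000001011100

Compute s = H r^T mod 2 one row at a time:
  s_1 = 0 + 1 + 0 + 1 + 1 + 1 + 0 + 0 = 4 ≡ 0 (mod 2).
  s_2 = 0 + 0 + 1 + 0 + 1 + 1 + 0 + 0 = 3 ≡ 1 (mod 2).
  s_3 = 1 + 0 + 1 + 0 + 0 + 1 + 0 + 0 = 3 ≡ 1 (mod 2).
  s_4 = 1 + 0 + 0 + 0 + 1 + 1 + 1 + 0 = 4 ≡ 0 (mod 2).
s = (0, 1, 1, 0)^T — this equals column 6 of H (binary 0110), so error is at position 6.
Correct: flip bit 6 of r = 110001001011100 to get c = 110000001011100.


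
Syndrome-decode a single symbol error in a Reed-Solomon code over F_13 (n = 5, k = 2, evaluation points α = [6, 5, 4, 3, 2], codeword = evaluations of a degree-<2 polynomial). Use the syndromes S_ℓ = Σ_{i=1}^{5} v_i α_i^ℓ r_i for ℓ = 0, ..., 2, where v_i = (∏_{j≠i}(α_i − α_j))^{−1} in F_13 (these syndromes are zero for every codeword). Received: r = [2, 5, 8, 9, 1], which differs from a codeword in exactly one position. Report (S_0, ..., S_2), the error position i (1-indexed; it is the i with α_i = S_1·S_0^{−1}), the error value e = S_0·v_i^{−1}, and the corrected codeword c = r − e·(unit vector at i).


S = (9, 1, 3), error at position 4, error magnitude e = 11, c = [2, 5, 8, 11, 1].

Step 1: column multipliers v_i = (∏_{j≠i}(α_i − α_j))^{−1} mod 13.
  i = 1 (α = 6): (6−5)(6−4)(6−3)(6−2) = 1·2·3·4 = 24 ≡ 11, so v_1 = 11^{−1} = 6 (mod 13).
  i = 2 (α = 5): (5−6)(5−4)(5−3)(5−2) = (−1)·1·2·3 = −6 ≡ 7, so v_2 = 7^{−1} = 2 (mod 13).
  i = 3 (α = 4): (4−6)(4−5)(4−3)(4−2) = (−2)·(−1)·1·2 = 4 ≡ 4, so v_3 = 4^{−1} = 10 (mod 13).
  i = 4 (α = 3): (3−6)(3−5)(3−4)(3−2) = (−3)·(−2)·(−1)·1 = −6 ≡ 7, so v_4 = 7^{−1} = 2 (mod 13).
  i = 5 (α = 2): (2−6)(2−5)(2−4)(2−3) = (−4)·(−3)·(−2)·(−1) = 24 ≡ 11, so v_5 = 11^{−1} = 6 (mod 13).
  v = [6, 2, 10, 2, 6].
Step 2: syndromes of r = [2, 5, 8, 9, 1] (all sums mod 13).
  S_0 = Σ v_i r_i = 6·2 + 2·5 + 10·8 + 2·9 + 6·1 = 126 ≡ 9.
  S_1 = Σ v_i α_i r_i = 6·6·2 + 2·5·5 + 10·4·8 + 2·3·9 + 6·2·1 = 508 ≡ 1.
  α_i^2 mod 13 = [10, 12, 3, 9, 4].
  S_2 = Σ v_i α_i^2 r_i = 6·10·2 + 2·12·5 + 10·3·8 + 2·9·9 + 6·4·1 = 666 ≡ 3.
  S = (9, 1, 3) ≠ 0, so r is not a codeword (an error is present).
Step 3: locate the error. For a single error e at position i, S_ℓ = v_i·e·α_i^ℓ, so α_err = S_1/S_0.
  S_0^{−1} = 9^{−1} = 3 (mod 13), so α_err = 1·3 = 3 ≡ 3 = α_4. Error position i = 4.
  Consistency check: S_2/S_1 = 3·1 = 3 ≡ 3 = α_err ✓ (single-error assumption holds).
Step 4: error magnitude e = S_0/v_4 = S_0·∏_{j≠4}(α_4 − α_j) = 9·7 = 63 ≡ 11 (mod 13).
Step 5: correct position 4: c_4 = r_4 − e = 9 − 11 ≡ 11 (mod 13). Hence c = [2, 5, 8, 11, 1].
  Check: interpolating c through the α_i gives m(x) = 7 + 10·x (degree < 2) with m(α_i) = c_i for every i, so c is indeed a codeword.


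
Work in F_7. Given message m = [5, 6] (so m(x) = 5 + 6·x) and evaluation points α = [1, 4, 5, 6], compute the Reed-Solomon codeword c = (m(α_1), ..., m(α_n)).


c = [4, 1, 0, 6]

Message polynomial: m(x) = 5 + 6·x (mod 7).
For each evaluation point α_i, compute m(α_i) mod 7:
  α_1 = 1: Horner steps 6 → 4, so m(1) = 4.
  α_2 = 4: Horner steps 6 → 1, so m(4) = 1.
  α_3 = 5: Horner steps 6 → 0, so m(5) = 0.
  α_4 = 6: Horner steps 6 → 6, so m(6) = 6.
Codeword c = [4, 1, 0, 6] ∈ F_7^4.


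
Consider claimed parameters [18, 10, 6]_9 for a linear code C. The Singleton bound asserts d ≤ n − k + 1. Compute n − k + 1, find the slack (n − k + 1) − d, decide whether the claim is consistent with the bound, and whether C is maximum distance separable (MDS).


Singleton RHS = n − k + 1 = 9, slack = 3, bound satisfied, not MDS.

Singleton bound: d ≤ n − k + 1.
Here n = 18, k = 10, so n − k + 1 = 9.
Given d = 6, check d ≤ 9: YES.
Slack = (n − k + 1) − d = 3.
The code is NOT MDS (slack = 3 > 0).
Description: the claimed parameters are [18, 10, 6]_9; such a code would be non-MDS.


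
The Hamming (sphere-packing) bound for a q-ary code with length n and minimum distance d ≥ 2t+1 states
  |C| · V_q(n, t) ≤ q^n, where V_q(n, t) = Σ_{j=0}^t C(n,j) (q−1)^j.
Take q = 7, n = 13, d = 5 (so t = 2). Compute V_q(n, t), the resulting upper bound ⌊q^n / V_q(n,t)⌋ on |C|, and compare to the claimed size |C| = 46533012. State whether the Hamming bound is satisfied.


V_q(n, t) = 2887, q^n = 96889010407, Hamming bound = 33560446, |C| = 46533012 > bound (violated).

Step 1: Compute V_q(n, t) = Σ_{j=0}^2 C(n, j) (q−1)^j.
  j = 0: C(13,0)·(6)^0 = 1·1 = 1.
  j = 1: C(13,1)·(6)^1 = 13·6 = 78.
  j = 2: C(13,2)·(6)^2 = 78·36 = 2808.
  V_q(n, t) = 1 + 78 + 2808 = 2887.
Step 2: q^n = 7^13 = 96889010407.
Step 3: Hamming bound ⌊q^n / V_q(n,t)⌋ = ⌊96889010407/2887⌋ = 33560446.
Step 4: Compare |C| = 46533012 to 33560446: violated.
The claimed |C| lies above the Hamming bound, so no 7-ary code of length 13 with d ≥ 5 can have 46533012 codewords.
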